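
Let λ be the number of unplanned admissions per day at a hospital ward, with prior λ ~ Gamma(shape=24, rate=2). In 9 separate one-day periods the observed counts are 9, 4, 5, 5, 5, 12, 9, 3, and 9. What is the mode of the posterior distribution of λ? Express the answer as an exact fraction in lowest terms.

84/11

Total count: 9 + 4 + 5 + 5 + 5 + 12 + 9 + 3 + 9 = 61.
Total exposure: 9 days.
The Gamma prior is conjugate for the Poisson rate, so λ | data ~ Gamma(24+61, 2+9) = Gamma(85, 11).
Posterior mode = (α'−1)/β' = 84/11.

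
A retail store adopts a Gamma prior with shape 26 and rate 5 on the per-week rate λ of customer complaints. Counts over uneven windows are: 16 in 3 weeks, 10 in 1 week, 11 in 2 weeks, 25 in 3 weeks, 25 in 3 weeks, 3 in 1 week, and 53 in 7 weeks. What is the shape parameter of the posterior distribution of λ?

169

Total count: 16 + 10 + 11 + 25 + 25 + 3 + 53 = 143.
Total exposure: 3 + 1 + 2 + 3 + 3 + 1 + 7 = 20 weeks.
The Gamma prior is conjugate for the Poisson rate, so λ | data ~ Gamma(26+143, 5+20) = Gamma(169, 25).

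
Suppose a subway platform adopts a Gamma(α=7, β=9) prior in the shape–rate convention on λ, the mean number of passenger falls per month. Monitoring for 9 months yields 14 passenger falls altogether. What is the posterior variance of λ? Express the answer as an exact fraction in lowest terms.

7/108

Total count 14 over total exposure 9 months.
By Gamma–Poisson conjugacy, the posterior is Gamma(α + Σx, β + Σt) = Gamma(7 + 14, 9 + 9) = Gamma(21, 18).
Posterior variance = α'/β'² = 21/324 = 7/108.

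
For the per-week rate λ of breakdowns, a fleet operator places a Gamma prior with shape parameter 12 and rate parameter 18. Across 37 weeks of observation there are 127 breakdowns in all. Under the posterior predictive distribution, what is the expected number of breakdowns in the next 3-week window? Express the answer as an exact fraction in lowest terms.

417/55

Total count 127 over total exposure 37 weeks.
The Gamma prior is conjugate for the Poisson rate, so λ | data ~ Gamma(12+127, 18+37) = Gamma(139, 55).
Predictive mean over a 3-week window = T·E[λ|data] = 3·139/55 = 417/55.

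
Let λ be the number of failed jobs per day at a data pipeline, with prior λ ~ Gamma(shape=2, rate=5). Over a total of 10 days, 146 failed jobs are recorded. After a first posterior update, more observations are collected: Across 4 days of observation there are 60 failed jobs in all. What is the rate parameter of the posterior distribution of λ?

19

Total count 146 over total exposure 10 days.
After the first batch: Gamma(2 + 146, 5 + 10) = Gamma(148, 15).
Total count 60 over total exposure 4 days.
After the second batch: Gamma(148 + 60, 15 + 4) = Gamma(208, 19).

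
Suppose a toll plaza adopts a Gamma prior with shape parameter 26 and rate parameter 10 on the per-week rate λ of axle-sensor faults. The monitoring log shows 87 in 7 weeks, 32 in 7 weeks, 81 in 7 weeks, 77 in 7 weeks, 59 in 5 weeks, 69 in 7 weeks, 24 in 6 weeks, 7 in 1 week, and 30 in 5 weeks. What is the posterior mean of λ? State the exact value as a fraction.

246/31

Total count: 87 + 32 + 81 + 77 + 59 + 69 + 24 + 7 + 30 = 466.
Total exposure: 7 + 7 + 7 + 7 + 5 + 7 + 6 + 1 + 5 = 52 weeks.
Gamma(α, β) with Poisson data over total exposure Σt gives posterior Gamma(α+Σx, β+Σt) = Gamma(492, 62).
Posterior mean = α'/β' = 492/62 = 246/31.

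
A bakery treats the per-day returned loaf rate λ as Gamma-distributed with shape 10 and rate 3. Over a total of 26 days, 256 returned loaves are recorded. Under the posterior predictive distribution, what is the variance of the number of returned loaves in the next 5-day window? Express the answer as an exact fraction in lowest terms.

Total count 256 over total exposure 26 days.
Conjugate update: add total count to the shape and total exposure to the rate, giving Gamma(266, 29).
The posterior predictive for a window of length T is Negative Binomial with variance T·α'·(β'+T)/β'² = 5·266·34/841 = 45220/841.

45220/841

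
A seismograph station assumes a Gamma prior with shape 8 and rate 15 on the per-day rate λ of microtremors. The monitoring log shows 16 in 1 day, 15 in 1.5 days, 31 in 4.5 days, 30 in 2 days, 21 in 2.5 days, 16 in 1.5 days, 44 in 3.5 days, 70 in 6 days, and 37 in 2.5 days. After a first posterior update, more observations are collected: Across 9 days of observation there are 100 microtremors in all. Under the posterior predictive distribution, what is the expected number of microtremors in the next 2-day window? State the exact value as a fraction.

Total count: 16 + 15 + 31 + 30 + 21 + 16 + 44 + 70 + 37 = 280.
Total exposure: 1 + 1.5 + 4.5 + 2 + 2.5 + 1.5 + 3.5 + 6 + 2.5 = 25 days.
After the first batch: Gamma(8 + 280, 15 + 25) = Gamma(288, 40).
Total count 100 over total exposure 9 days.
After the second batch: Gamma(288 + 100, 40 + 9) = Gamma(388, 49).
Predictive mean over a 2-day window = T·E[λ|data] = 2·388/49 = 776/49.

776/49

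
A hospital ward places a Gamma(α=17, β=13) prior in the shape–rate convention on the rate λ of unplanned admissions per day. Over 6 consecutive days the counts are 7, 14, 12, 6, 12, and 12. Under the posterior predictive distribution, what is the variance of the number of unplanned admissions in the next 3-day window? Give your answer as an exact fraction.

Total count: 7 + 14 + 12 + 6 + 12 + 12 = 63.
Total exposure: 6 days.
Posterior: α' = 17 + 63 = 80, β' = 13 + 6 = 19.
The posterior predictive for a window of length T is Negative Binomial with variance T·α'·(β'+T)/β'² = 3·80·22/361 = 5280/361.

5280/361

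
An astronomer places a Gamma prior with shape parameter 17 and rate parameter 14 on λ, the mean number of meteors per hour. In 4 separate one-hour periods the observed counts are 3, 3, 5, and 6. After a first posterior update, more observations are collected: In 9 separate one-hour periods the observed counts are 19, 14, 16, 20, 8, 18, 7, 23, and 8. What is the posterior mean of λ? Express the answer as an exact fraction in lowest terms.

167/27

Total count: 3 + 3 + 5 + 6 = 17.
Total exposure: 4 hours.
After the first batch: Gamma(17 + 17, 14 + 4) = Gamma(34, 18).
Total count: 19 + 14 + 16 + 20 + 8 + 18 + 7 + 23 + 8 = 133.
Total exposure: 9 hours.
After the second batch: Gamma(34 + 133, 18 + 9) = Gamma(167, 27).
Posterior mean = α'/β' = 167/27.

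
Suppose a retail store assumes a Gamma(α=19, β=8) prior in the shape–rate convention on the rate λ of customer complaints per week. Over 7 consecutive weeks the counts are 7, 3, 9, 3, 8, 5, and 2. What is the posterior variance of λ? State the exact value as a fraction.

Total count: 7 + 3 + 9 + 3 + 8 + 5 + 2 = 37.
Total exposure: 7 weeks.
Conjugate update: add total count to the shape and total exposure to the rate, giving Gamma(56, 15).
Posterior variance = α'/β'² = 56/225.

56/225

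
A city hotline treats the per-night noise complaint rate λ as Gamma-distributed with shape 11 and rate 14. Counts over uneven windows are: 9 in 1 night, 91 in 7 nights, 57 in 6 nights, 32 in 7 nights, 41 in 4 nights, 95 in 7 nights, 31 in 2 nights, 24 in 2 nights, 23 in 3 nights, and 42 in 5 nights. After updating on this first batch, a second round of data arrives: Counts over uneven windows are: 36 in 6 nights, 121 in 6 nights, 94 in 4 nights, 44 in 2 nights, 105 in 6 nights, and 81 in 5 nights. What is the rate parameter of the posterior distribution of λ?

87

Total count: 9 + 91 + 57 + 32 + 41 + 95 + 31 + 24 + 23 + 42 = 445.
Total exposure: 1 + 7 + 6 + 7 + 4 + 7 + 2 + 2 + 3 + 5 = 44 nights.
After the first batch: Gamma(11 + 445, 14 + 44) = Gamma(456, 58).
Total count: 36 + 121 + 94 + 44 + 105 + 81 = 481.
Total exposure: 6 + 6 + 4 + 2 + 6 + 5 = 29 nights.
After the second batch: Gamma(456 + 481, 58 + 29) = Gamma(937, 87).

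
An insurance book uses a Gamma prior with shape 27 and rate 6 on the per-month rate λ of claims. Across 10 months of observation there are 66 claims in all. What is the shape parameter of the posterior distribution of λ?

Total count 66 over total exposure 10 months.
Conjugate update: add total count to the shape and total exposure to the rate, giving Gamma(93, 16).

93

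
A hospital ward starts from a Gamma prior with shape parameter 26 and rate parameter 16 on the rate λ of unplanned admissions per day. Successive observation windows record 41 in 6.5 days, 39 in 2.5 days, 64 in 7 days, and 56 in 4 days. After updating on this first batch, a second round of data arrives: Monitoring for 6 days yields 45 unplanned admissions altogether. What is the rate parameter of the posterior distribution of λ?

Total count: 41 + 39 + 64 + 56 = 200.
Total exposure: 6.5 + 2.5 + 7 + 4 = 20 days.
After the first batch: Gamma(26 + 200, 16 + 20) = Gamma(226, 36).
Total count 45 over total exposure 6 days.
After the second batch: Gamma(226 + 45, 36 + 6) = Gamma(271, 42).

42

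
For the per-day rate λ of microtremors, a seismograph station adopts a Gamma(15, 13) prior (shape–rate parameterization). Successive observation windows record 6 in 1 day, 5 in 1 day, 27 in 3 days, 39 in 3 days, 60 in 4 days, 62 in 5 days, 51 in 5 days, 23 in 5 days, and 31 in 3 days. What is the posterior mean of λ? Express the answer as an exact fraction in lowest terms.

Total count: 6 + 5 + 27 + 39 + 60 + 62 + 51 + 23 + 31 = 304.
Total exposure: 1 + 1 + 3 + 3 + 4 + 5 + 5 + 5 + 3 = 30 days.
The Gamma prior is conjugate for the Poisson rate, so λ | data ~ Gamma(15+304, 13+30) = Gamma(319, 43).
Posterior mean = α'/β' = 319/43.

319/43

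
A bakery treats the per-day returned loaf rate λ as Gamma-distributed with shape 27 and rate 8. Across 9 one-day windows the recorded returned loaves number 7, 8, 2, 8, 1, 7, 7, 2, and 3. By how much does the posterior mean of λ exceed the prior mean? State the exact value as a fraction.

Total count: 7 + 8 + 2 + 8 + 1 + 7 + 7 + 2 + 3 = 45.
Total exposure: 9 days.
The Gamma prior is conjugate for the Poisson rate, so λ | data ~ Gamma(27+45, 8+9) = Gamma(72, 17).
Posterior mean = 72/17 = 72/17; prior mean = 27/8 = 27/8. Difference = 72/17 − 27/8 = 117/136.

117/136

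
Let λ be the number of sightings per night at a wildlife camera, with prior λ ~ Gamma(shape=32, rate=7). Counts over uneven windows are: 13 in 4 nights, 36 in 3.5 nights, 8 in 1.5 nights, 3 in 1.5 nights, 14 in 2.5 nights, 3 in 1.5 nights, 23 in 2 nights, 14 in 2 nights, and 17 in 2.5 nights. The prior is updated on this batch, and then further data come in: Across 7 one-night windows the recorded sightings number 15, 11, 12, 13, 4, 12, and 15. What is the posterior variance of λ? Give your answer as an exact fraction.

1/5

Total count: 13 + 36 + 8 + 3 + 14 + 3 + 23 + 14 + 17 = 131.
Total exposure: 4 + 3.5 + 1.5 + 1.5 + 2.5 + 1.5 + 2 + 2 + 2.5 = 21 nights.
After the first batch: Gamma(32 + 131, 7 + 21) = Gamma(163, 28).
Total count: 15 + 11 + 12 + 13 + 4 + 12 + 15 = 82.
Total exposure: 7 nights.
After the second batch: Gamma(163 + 82, 28 + 7) = Gamma(245, 35).
Posterior variance = α'/β'² = 245/1225 = 1/5.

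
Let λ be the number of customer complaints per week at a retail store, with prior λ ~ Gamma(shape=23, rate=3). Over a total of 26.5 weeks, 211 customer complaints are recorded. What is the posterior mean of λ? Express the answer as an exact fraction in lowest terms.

Total count 211 over total exposure 26.5 weeks.
Posterior: α' = 23 + 211 = 234, β' = 3 + 26.5 = 59/2.
Posterior mean = α'/β' = 234/(59/2) = 468/59.

468/59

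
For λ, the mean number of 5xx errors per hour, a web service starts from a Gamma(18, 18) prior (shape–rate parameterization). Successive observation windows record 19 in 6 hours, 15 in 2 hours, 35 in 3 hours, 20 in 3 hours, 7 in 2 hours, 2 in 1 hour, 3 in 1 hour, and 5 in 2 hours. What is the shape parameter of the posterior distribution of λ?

Total count: 19 + 15 + 35 + 20 + 7 + 2 + 3 + 5 = 106.
Total exposure: 6 + 2 + 3 + 3 + 2 + 1 + 1 + 2 = 20 hours.
Posterior: α' = 18 + 106 = 124, β' = 18 + 20 = 38.

124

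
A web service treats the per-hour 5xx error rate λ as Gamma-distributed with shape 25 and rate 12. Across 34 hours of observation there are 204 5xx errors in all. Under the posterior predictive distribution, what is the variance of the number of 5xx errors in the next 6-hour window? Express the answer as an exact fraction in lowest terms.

17862/529

Total count 204 over total exposure 34 hours.
Posterior: α' = 25 + 204 = 229, β' = 12 + 34 = 46.
The posterior predictive for a window of length T is Negative Binomial with variance T·α'·(β'+T)/β'² = 6·229·52/2116 = 17862/529.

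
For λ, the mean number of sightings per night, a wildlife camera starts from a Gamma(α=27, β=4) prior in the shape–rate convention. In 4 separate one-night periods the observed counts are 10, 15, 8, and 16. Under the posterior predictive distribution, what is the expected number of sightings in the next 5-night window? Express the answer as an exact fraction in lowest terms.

Total count: 10 + 15 + 8 + 16 = 49.
Total exposure: 4 nights.
By Gamma–Poisson conjugacy, the posterior is Gamma(α + Σx, β + Σt) = Gamma(27 + 49, 4 + 4) = Gamma(76, 8).
Predictive mean over a 5-night window = T·E[λ|data] = 5·76/8 = 95/2.

95/2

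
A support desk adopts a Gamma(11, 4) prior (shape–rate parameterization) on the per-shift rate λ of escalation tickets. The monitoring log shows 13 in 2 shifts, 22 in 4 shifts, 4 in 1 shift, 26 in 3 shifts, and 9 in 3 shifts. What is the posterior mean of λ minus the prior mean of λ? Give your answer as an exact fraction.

9/4

Total count: 13 + 22 + 4 + 26 + 9 = 74.
Total exposure: 2 + 4 + 1 + 3 + 3 = 13 shifts.
Posterior: α' = 11 + 74 = 85, β' = 4 + 13 = 17.
Posterior mean = 85/17 = 5; prior mean = 11/4 = 11/4. Difference = 5 − 11/4 = 9/4.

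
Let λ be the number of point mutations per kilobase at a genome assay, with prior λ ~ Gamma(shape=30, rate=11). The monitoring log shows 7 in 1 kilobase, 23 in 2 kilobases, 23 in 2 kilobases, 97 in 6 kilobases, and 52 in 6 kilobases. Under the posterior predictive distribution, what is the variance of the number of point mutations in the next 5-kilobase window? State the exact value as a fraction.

4785/98

Total count: 7 + 23 + 23 + 97 + 52 = 202.
Total exposure: 1 + 2 + 2 + 6 + 6 = 17 kilobases.
Posterior: α' = 30 + 202 = 232, β' = 11 + 17 = 28.
The posterior predictive for a window of length T is Negative Binomial with variance T·α'·(β'+T)/β'² = 5·232·33/784 = 4785/98.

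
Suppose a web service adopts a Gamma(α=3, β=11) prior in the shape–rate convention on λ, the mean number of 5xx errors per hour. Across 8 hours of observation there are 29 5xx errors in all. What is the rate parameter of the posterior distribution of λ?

Total count 29 over total exposure 8 hours.
Posterior: α' = 3 + 29 = 32, β' = 11 + 8 = 19.

19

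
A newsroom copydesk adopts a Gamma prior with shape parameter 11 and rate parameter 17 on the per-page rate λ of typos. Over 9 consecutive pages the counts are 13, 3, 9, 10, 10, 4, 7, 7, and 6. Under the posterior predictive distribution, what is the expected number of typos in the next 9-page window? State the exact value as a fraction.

Total count: 13 + 3 + 9 + 10 + 10 + 4 + 7 + 7 + 6 = 69.
Total exposure: 9 pages.
Gamma(α, β) with Poisson data over total exposure Σt gives posterior Gamma(α+Σx, β+Σt) = Gamma(80, 26).
Predictive mean over a 9-page window = T·E[λ|data] = 9·80/26 = 360/13.

360/13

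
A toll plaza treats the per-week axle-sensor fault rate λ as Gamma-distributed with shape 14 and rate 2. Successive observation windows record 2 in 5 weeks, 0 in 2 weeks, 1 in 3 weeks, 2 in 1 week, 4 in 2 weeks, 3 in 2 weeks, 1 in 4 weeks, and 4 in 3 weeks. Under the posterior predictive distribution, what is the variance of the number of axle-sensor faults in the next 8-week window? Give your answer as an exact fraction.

124/9

Total count: 2 + 0 + 1 + 2 + 4 + 3 + 1 + 4 = 17.
Total exposure: 5 + 2 + 3 + 1 + 2 + 2 + 4 + 3 = 22 weeks.
Posterior: α' = 14 + 17 = 31, β' = 2 + 22 = 24.
The posterior predictive for a window of length T is Negative Binomial with variance T·α'·(β'+T)/β'² = 8·31·32/576 = 124/9.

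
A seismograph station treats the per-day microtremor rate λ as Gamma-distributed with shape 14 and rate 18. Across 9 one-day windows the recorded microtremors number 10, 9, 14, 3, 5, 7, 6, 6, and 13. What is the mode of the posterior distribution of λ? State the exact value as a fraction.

86/27

Total count: 10 + 9 + 14 + 3 + 5 + 7 + 6 + 6 + 13 = 73.
Total exposure: 9 days.
Gamma(α, β) with Poisson data over total exposure Σt gives posterior Gamma(α+Σx, β+Σt) = Gamma(87, 27).
Posterior mode = (α'−1)/β' = 86/27.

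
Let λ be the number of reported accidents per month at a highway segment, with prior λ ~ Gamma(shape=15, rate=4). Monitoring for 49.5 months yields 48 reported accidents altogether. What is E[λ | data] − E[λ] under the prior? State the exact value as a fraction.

-1101/428

Total count 48 over total exposure 49.5 months.
The Gamma prior is conjugate for the Poisson rate, so λ | data ~ Gamma(15+48, 4+49.5) = Gamma(63, 107/2).
Posterior mean = 63/(107/2) = 126/107; prior mean = 15/4 = 15/4. Difference = 126/107 − 15/4 = -1101/428.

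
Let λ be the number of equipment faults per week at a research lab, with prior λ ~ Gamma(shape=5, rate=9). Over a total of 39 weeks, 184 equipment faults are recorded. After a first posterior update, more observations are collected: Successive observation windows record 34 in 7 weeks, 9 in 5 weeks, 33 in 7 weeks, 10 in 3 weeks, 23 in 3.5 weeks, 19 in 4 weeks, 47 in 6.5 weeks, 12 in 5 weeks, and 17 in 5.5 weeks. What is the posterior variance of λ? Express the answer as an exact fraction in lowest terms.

Total count 184 over total exposure 39 weeks.
After the first batch: Gamma(5 + 184, 9 + 39) = Gamma(189, 48).
Total count: 34 + 9 + 33 + 10 + 23 + 19 + 47 + 12 + 17 = 204.
Total exposure: 7 + 5 + 7 + 3 + 3.5 + 4 + 6.5 + 5 + 5.5 = 46.5 weeks.
After the second batch: Gamma(189 + 204, 48 + 46.5) = Gamma(393, 189/2).
Posterior variance = α'/β'² = 393/(35721/4) = 524/11907.

524/11907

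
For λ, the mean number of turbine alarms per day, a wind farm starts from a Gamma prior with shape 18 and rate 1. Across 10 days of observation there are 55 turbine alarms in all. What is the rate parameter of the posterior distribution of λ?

Total count 55 over total exposure 10 days.
By Gamma–Poisson conjugacy, the posterior is Gamma(α + Σx, β + Σt) = Gamma(18 + 55, 1 + 10) = Gamma(73, 11).

11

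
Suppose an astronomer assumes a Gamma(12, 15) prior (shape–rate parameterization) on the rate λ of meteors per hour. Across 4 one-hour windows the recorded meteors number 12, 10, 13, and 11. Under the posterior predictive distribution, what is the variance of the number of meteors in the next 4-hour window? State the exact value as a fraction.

5336/361

Total count: 12 + 10 + 13 + 11 = 46.
Total exposure: 4 hours.
Conjugate update: add total count to the shape and total exposure to the rate, giving Gamma(58, 19).
The posterior predictive for a window of length T is Negative Binomial with variance T·α'·(β'+T)/β'² = 4·58·23/361 = 5336/361.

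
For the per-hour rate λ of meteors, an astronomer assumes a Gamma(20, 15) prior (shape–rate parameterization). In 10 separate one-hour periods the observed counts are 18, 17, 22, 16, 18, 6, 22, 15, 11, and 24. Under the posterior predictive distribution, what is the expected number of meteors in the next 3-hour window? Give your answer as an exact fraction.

567/25

Total count: 18 + 17 + 22 + 16 + 18 + 6 + 22 + 15 + 11 + 24 = 169.
Total exposure: 10 hours.
Conjugate update: add total count to the shape and total exposure to the rate, giving Gamma(189, 25).
Predictive mean over a 3-hour window = T·E[λ|data] = 3·189/25 = 567/25.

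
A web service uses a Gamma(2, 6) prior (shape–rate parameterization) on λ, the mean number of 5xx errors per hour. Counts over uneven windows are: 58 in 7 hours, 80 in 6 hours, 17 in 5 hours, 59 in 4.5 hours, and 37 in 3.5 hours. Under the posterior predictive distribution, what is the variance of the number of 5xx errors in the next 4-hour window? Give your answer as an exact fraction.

2277/64

Total count: 58 + 80 + 17 + 59 + 37 = 251.
Total exposure: 7 + 6 + 5 + 4.5 + 3.5 = 26 hours.
Gamma(α, β) with Poisson data over total exposure Σt gives posterior Gamma(α+Σx, β+Σt) = Gamma(253, 32).
The posterior predictive for a window of length T is Negative Binomial with variance T·α'·(β'+T)/β'² = 4·253·36/1024 = 2277/64.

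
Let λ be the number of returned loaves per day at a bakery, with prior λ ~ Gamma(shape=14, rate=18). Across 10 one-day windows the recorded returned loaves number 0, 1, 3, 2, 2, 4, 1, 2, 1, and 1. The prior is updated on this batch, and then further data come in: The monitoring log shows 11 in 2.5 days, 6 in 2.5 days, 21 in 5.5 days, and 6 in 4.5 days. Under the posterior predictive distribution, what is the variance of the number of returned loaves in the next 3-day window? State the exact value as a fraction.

10350/1849

Total count: 0 + 1 + 3 + 2 + 2 + 4 + 1 + 2 + 1 + 1 = 17.
Total exposure: 10 days.
After the first batch: Gamma(14 + 17, 18 + 10) = Gamma(31, 28).
Total count: 11 + 6 + 21 + 6 = 44.
Total exposure: 2.5 + 2.5 + 5.5 + 4.5 = 15 days.
After the second batch: Gamma(31 + 44, 28 + 15) = Gamma(75, 43).
The posterior predictive for a window of length T is Negative Binomial with variance T·α'·(β'+T)/β'² = 3·75·46/1849 = 10350/1849.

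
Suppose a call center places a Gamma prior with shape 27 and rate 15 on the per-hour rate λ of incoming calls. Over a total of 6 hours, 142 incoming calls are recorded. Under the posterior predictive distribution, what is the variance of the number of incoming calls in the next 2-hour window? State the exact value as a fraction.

7774/441

Total count 142 over total exposure 6 hours.
By Gamma–Poisson conjugacy, the posterior is Gamma(α + Σx, β + Σt) = Gamma(27 + 142, 15 + 6) = Gamma(169, 21).
The posterior predictive for a window of length T is Negative Binomial with variance T·α'·(β'+T)/β'² = 2·169·23/441 = 7774/441.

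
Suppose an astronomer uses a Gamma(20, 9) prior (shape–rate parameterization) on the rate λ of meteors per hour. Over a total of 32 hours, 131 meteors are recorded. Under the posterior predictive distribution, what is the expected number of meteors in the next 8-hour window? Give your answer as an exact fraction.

1208/41

Total count 131 over total exposure 32 hours.
Gamma(α, β) with Poisson data over total exposure Σt gives posterior Gamma(α+Σx, β+Σt) = Gamma(151, 41).
Predictive mean over an 8-hour window = T·E[λ|data] = 8·151/41 = 1208/41.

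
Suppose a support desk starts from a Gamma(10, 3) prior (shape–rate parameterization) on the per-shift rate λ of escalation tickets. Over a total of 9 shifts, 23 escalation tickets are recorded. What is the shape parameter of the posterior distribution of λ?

33

Total count 23 over total exposure 9 shifts.
By Gamma–Poisson conjugacy, the posterior is Gamma(α + Σx, β + Σt) = Gamma(10 + 23, 3 + 9) = Gamma(33, 12).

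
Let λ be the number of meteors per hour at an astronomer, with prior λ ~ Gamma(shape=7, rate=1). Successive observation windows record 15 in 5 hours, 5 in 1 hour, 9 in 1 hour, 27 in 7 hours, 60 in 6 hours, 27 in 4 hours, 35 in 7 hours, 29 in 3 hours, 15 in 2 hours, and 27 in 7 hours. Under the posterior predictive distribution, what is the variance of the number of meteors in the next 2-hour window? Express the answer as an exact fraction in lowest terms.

1472/121

Total count: 15 + 5 + 9 + 27 + 60 + 27 + 35 + 29 + 15 + 27 = 249.
Total exposure: 5 + 1 + 1 + 7 + 6 + 4 + 7 + 3 + 2 + 7 = 43 hours.
The Gamma prior is conjugate for the Poisson rate, so λ | data ~ Gamma(7+249, 1+43) = Gamma(256, 44).
The posterior predictive for a window of length T is Negative Binomial with variance T·α'·(β'+T)/β'² = 2·256·46/1936 = 1472/121.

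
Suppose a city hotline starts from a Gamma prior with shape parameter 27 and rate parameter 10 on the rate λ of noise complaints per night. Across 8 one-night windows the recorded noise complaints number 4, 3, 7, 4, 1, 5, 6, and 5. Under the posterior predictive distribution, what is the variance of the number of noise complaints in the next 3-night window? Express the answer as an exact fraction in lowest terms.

Total count: 4 + 3 + 7 + 4 + 1 + 5 + 6 + 5 = 35.
Total exposure: 8 nights.
Gamma(α, β) with Poisson data over total exposure Σt gives posterior Gamma(α+Σx, β+Σt) = Gamma(62, 18).
The posterior predictive for a window of length T is Negative Binomial with variance T·α'·(β'+T)/β'² = 3·62·21/324 = 217/18.

217/18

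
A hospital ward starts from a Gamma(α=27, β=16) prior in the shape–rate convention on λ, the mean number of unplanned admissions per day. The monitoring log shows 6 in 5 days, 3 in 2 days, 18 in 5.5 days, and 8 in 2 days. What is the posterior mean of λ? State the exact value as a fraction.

124/61

Total count: 6 + 3 + 18 + 8 = 35.
Total exposure: 5 + 2 + 5.5 + 2 = 14.5 days.
Gamma(α, β) with Poisson data over total exposure Σt gives posterior Gamma(α+Σx, β+Σt) = Gamma(62, 61/2).
Posterior mean = α'/β' = 62/(61/2) = 124/61.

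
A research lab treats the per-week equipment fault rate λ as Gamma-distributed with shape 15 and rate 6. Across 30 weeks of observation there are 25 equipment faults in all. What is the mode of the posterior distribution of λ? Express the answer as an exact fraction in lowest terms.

13/12

Total count 25 over total exposure 30 weeks.
The Gamma prior is conjugate for the Poisson rate, so λ | data ~ Gamma(15+25, 6+30) = Gamma(40, 36).
Posterior mode = (α'−1)/β' = 39/36 = 13/12.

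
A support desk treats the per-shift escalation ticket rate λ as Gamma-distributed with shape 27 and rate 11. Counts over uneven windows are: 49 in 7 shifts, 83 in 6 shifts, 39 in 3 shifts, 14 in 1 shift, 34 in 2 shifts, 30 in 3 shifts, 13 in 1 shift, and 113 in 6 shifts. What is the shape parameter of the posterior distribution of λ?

402

Total count: 49 + 83 + 39 + 14 + 34 + 30 + 13 + 113 = 375.
Total exposure: 7 + 6 + 3 + 1 + 2 + 3 + 1 + 6 = 29 shifts.
By Gamma–Poisson conjugacy, the posterior is Gamma(α + Σx, β + Σt) = Gamma(27 + 375, 11 + 29) = Gamma(402, 40).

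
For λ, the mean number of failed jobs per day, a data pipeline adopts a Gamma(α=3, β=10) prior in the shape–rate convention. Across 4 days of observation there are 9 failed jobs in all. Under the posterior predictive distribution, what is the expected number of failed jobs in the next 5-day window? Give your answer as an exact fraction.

30/7

Total count 9 over total exposure 4 days.
Posterior: α' = 3 + 9 = 12, β' = 10 + 4 = 14.
Predictive mean over a 5-day window = T·E[λ|data] = 5·12/14 = 30/7.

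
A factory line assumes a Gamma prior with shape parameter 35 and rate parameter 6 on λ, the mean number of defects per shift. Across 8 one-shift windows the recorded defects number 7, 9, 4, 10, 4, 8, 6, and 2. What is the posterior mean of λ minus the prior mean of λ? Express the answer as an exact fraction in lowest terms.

Total count: 7 + 9 + 4 + 10 + 4 + 8 + 6 + 2 = 50.
Total exposure: 8 shifts.
Conjugate update: add total count to the shape and total exposure to the rate, giving Gamma(85, 14).
Posterior mean = 85/14 = 85/14; prior mean = 35/6 = 35/6. Difference = 85/14 − 35/6 = 5/21.

5/21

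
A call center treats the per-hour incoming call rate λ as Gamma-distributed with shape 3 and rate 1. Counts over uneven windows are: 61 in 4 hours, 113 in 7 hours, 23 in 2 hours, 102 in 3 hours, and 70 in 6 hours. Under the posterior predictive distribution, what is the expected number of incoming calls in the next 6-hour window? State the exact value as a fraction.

2232/23

Total count: 61 + 113 + 23 + 102 + 70 = 369.
Total exposure: 4 + 7 + 2 + 3 + 6 = 22 hours.
Conjugate update: add total count to the shape and total exposure to the rate, giving Gamma(372, 23).
Predictive mean over a 6-hour window = T·E[λ|data] = 6·372/23 = 2232/23.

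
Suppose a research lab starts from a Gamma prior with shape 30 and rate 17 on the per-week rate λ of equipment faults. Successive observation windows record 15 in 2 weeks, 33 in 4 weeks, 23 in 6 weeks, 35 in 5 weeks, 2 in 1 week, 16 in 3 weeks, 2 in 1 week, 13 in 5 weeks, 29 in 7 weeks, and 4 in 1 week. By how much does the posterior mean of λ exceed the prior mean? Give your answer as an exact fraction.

937/442

Total count: 15 + 33 + 23 + 35 + 2 + 16 + 2 + 13 + 29 + 4 = 172.
Total exposure: 2 + 4 + 6 + 5 + 1 + 3 + 1 + 5 + 7 + 1 = 35 weeks.
By Gamma–Poisson conjugacy, the posterior is Gamma(α + Σx, β + Σt) = Gamma(30 + 172, 17 + 35) = Gamma(202, 52).
Posterior mean = 202/52 = 101/26; prior mean = 30/17 = 30/17. Difference = 101/26 − 30/17 = 937/442.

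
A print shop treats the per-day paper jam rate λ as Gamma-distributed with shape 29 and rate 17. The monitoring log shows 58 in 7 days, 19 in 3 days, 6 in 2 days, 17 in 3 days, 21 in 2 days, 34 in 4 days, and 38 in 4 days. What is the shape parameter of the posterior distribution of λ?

222

Total count: 58 + 19 + 6 + 17 + 21 + 34 + 38 = 193.
Total exposure: 7 + 3 + 2 + 3 + 2 + 4 + 4 = 25 days.
Posterior: α' = 29 + 193 = 222, β' = 17 + 25 = 42.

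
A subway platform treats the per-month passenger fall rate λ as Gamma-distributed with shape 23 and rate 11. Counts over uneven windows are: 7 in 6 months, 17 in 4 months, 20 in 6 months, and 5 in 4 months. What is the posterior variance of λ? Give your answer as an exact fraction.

72/961

Total count: 7 + 17 + 20 + 5 = 49.
Total exposure: 6 + 4 + 6 + 4 = 20 months.
Conjugate update: add total count to the shape and total exposure to the rate, giving Gamma(72, 31).
Posterior variance = α'/β'² = 72/961.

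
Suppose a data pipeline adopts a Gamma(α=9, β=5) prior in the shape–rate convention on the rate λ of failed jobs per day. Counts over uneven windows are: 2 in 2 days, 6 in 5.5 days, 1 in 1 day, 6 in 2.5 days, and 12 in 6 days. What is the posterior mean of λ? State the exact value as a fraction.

Total count: 2 + 6 + 1 + 6 + 12 = 27.
Total exposure: 2 + 5.5 + 1 + 2.5 + 6 = 17 days.
Posterior: α' = 9 + 27 = 36, β' = 5 + 17 = 22.
Posterior mean = α'/β' = 36/22 = 18/11.

18/11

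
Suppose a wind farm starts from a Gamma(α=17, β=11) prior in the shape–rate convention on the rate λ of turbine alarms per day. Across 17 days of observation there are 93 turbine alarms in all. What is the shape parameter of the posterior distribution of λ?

Total count 93 over total exposure 17 days.
Conjugate update: add total count to the shape and total exposure to the rate, giving Gamma(110, 28).

110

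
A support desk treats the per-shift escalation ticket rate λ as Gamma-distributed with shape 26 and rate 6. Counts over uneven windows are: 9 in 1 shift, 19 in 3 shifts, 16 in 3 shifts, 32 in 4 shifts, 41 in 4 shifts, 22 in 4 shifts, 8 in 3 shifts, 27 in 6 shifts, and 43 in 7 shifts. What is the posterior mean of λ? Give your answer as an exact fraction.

243/41

Total count: 9 + 19 + 16 + 32 + 41 + 22 + 8 + 27 + 43 = 217.
Total exposure: 1 + 3 + 3 + 4 + 4 + 4 + 3 + 6 + 7 = 35 shifts.
Posterior: α' = 26 + 217 = 243, β' = 6 + 35 = 41.
Posterior mean = α'/β' = 243/41.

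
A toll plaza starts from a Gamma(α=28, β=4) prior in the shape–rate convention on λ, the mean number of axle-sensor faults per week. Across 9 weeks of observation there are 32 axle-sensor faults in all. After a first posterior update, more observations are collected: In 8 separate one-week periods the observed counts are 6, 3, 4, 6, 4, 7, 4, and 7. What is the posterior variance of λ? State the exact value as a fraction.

101/441

Total count 32 over total exposure 9 weeks.
After the first batch: Gamma(28 + 32, 4 + 9) = Gamma(60, 13).
Total count: 6 + 3 + 4 + 6 + 4 + 7 + 4 + 7 = 41.
Total exposure: 8 weeks.
After the second batch: Gamma(60 + 41, 13 + 8) = Gamma(101, 21).
Posterior variance = α'/β'² = 101/441.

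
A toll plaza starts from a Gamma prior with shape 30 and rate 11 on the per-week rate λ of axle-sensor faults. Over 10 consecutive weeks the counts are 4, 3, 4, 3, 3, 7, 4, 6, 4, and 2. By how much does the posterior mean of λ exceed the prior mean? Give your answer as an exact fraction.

Total count: 4 + 3 + 4 + 3 + 3 + 7 + 4 + 6 + 4 + 2 = 40.
Total exposure: 10 weeks.
By Gamma–Poisson conjugacy, the posterior is Gamma(α + Σx, β + Σt) = Gamma(30 + 40, 11 + 10) = Gamma(70, 21).
Posterior mean = 70/21 = 10/3; prior mean = 30/11 = 30/11. Difference = 10/3 − 30/11 = 20/33.

20/33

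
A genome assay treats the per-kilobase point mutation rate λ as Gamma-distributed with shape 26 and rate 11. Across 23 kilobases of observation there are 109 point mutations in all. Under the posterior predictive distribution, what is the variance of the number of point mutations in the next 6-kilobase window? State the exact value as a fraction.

Total count 109 over total exposure 23 kilobases.
The Gamma prior is conjugate for the Poisson rate, so λ | data ~ Gamma(26+109, 11+23) = Gamma(135, 34).
The posterior predictive for a window of length T is Negative Binomial with variance T·α'·(β'+T)/β'² = 6·135·40/1156 = 8100/289.

8100/289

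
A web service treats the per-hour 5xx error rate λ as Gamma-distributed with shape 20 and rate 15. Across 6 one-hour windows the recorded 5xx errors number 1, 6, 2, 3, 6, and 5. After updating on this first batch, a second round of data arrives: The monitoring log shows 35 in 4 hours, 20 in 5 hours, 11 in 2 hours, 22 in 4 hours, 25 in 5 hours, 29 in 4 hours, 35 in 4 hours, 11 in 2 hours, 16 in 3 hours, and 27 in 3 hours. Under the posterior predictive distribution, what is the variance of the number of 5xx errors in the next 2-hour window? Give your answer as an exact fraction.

32332/3249

Total count: 1 + 6 + 2 + 3 + 6 + 5 = 23.
Total exposure: 6 hours.
After the first batch: Gamma(20 + 23, 15 + 6) = Gamma(43, 21).
Total count: 35 + 20 + 11 + 22 + 25 + 29 + 35 + 11 + 16 + 27 = 231.
Total exposure: 4 + 5 + 2 + 4 + 5 + 4 + 4 + 2 + 3 + 3 = 36 hours.
After the second batch: Gamma(43 + 231, 21 + 36) = Gamma(274, 57).
The posterior predictive for a window of length T is Negative Binomial with variance T·α'·(β'+T)/β'² = 2·274·59/3249 = 32332/3249.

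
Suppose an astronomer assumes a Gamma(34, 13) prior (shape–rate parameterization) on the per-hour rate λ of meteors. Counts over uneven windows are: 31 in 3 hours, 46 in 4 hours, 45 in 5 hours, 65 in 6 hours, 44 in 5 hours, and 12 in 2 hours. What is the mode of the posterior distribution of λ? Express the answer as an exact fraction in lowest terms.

Total count: 31 + 46 + 45 + 65 + 44 + 12 = 243.
Total exposure: 3 + 4 + 5 + 6 + 5 + 2 = 25 hours.
Posterior: α' = 34 + 243 = 277, β' = 13 + 25 = 38.
Posterior mode = (α'−1)/β' = 276/38 = 138/19.

138/19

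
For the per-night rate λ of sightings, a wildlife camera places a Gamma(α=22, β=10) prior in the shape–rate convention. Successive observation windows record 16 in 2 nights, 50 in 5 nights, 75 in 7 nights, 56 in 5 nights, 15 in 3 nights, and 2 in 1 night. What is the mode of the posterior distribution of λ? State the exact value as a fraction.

235/33

Total count: 16 + 50 + 75 + 56 + 15 + 2 = 214.
Total exposure: 2 + 5 + 7 + 5 + 3 + 1 = 23 nights.
The Gamma prior is conjugate for the Poisson rate, so λ | data ~ Gamma(22+214, 10+23) = Gamma(236, 33).
Posterior mode = (α'−1)/β' = 235/33.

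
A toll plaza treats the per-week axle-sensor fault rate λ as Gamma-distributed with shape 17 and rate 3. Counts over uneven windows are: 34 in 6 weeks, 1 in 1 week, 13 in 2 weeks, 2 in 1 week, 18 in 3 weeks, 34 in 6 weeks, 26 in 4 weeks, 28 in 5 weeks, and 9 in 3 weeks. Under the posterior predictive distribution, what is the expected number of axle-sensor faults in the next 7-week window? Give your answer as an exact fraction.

Total count: 34 + 1 + 13 + 2 + 18 + 34 + 26 + 28 + 9 = 165.
Total exposure: 6 + 1 + 2 + 1 + 3 + 6 + 4 + 5 + 3 = 31 weeks.
The Gamma prior is conjugate for the Poisson rate, so λ | data ~ Gamma(17+165, 3+31) = Gamma(182, 34).
Predictive mean over a 7-week window = T·E[λ|data] = 7·182/34 = 637/17.

637/17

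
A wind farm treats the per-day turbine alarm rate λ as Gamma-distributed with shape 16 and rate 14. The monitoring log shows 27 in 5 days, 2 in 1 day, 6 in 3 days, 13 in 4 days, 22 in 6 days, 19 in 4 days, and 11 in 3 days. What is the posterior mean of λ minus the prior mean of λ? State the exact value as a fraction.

Total count: 27 + 2 + 6 + 13 + 22 + 19 + 11 = 100.
Total exposure: 5 + 1 + 3 + 4 + 6 + 4 + 3 = 26 days.
Conjugate update: add total count to the shape and total exposure to the rate, giving Gamma(116, 40).
Posterior mean = 116/40 = 29/10; prior mean = 16/14 = 8/7. Difference = 29/10 − 8/7 = 123/70.

123/70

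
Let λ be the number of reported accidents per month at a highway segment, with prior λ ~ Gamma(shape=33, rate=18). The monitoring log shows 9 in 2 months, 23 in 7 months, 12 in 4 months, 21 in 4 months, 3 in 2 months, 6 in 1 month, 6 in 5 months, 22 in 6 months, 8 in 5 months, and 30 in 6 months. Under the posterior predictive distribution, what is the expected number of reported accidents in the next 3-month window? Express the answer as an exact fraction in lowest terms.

173/20

Total count: 9 + 23 + 12 + 21 + 3 + 6 + 6 + 22 + 8 + 30 = 140.
Total exposure: 2 + 7 + 4 + 4 + 2 + 1 + 5 + 6 + 5 + 6 = 42 months.
Posterior: α' = 33 + 140 = 173, β' = 18 + 42 = 60.
Predictive mean over a 3-month window = T·E[λ|data] = 3·173/60 = 173/20.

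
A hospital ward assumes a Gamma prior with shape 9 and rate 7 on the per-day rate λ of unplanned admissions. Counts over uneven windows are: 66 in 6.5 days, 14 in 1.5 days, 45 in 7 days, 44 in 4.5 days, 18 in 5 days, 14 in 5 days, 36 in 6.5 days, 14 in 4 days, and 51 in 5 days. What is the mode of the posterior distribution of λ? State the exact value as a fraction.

155/26

Total count: 66 + 14 + 45 + 44 + 18 + 14 + 36 + 14 + 51 = 302.
Total exposure: 6.5 + 1.5 + 7 + 4.5 + 5 + 5 + 6.5 + 4 + 5 = 45 days.
The Gamma prior is conjugate for the Poisson rate, so λ | data ~ Gamma(9+302, 7+45) = Gamma(311, 52).
Posterior mode = (α'−1)/β' = 310/52 = 155/26.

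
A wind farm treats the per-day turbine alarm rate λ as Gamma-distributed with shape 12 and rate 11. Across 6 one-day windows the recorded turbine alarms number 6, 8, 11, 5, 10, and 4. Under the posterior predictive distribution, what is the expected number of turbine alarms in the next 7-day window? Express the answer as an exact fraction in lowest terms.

Total count: 6 + 8 + 11 + 5 + 10 + 4 = 44.
Total exposure: 6 days.
By Gamma–Poisson conjugacy, the posterior is Gamma(α + Σx, β + Σt) = Gamma(12 + 44, 11 + 6) = Gamma(56, 17).
Predictive mean over a 7-day window = T·E[λ|data] = 7·56/17 = 392/17.

392/17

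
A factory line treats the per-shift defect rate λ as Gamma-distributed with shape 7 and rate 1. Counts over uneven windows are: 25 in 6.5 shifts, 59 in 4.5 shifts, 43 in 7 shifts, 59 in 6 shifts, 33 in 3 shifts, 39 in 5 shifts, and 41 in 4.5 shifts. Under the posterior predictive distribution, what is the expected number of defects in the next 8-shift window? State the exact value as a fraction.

Total count: 25 + 59 + 43 + 59 + 33 + 39 + 41 = 299.
Total exposure: 6.5 + 4.5 + 7 + 6 + 3 + 5 + 4.5 = 36.5 shifts.
The Gamma prior is conjugate for the Poisson rate, so λ | data ~ Gamma(7+299, 1+36.5) = Gamma(306, 75/2).
Predictive mean over an 8-shift window = T·E[λ|data] = 8·306/(75/2) = 1632/25.

1632/25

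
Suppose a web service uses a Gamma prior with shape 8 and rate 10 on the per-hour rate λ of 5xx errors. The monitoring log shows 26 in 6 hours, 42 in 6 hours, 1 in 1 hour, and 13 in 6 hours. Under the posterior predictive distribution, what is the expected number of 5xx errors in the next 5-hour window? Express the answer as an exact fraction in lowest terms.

Total count: 26 + 42 + 1 + 13 = 82.
Total exposure: 6 + 6 + 1 + 6 = 19 hours.
Conjugate update: add total count to the shape and total exposure to the rate, giving Gamma(90, 29).
Predictive mean over a 5-hour window = T·E[λ|data] = 5·90/29 = 450/29.

450/29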